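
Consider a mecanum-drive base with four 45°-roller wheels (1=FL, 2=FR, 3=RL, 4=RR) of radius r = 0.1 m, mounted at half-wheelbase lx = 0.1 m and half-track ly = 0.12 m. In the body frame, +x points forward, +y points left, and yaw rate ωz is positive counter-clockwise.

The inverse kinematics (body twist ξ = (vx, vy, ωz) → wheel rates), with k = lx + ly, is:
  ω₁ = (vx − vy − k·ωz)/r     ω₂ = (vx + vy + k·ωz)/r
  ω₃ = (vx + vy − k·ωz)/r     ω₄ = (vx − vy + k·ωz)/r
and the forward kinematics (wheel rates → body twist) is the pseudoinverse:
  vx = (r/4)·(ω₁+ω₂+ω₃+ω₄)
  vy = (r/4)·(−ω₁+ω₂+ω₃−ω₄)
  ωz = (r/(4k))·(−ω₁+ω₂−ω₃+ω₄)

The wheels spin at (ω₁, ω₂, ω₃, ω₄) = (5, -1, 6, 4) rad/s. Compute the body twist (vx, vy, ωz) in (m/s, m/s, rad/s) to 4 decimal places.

(0.3500, -0.1000, -0.9091)

k = lx + ly = 0.1 + 0.12 = 0.2200
ω₁+ω₂+ω₃+ω₄ = 14.0000  →  vx = (0.1/4)·14.0000 = 0.3500
−ω₁+ω₂+ω₃−ω₄ = -4.0000  →  vy = (0.1/4)·-4.0000 = -0.1000
−ω₁+ω₂−ω₃+ω₄ = -8.0000  →  ωz = (0.1/0.8800)·-8.0000 = -0.9091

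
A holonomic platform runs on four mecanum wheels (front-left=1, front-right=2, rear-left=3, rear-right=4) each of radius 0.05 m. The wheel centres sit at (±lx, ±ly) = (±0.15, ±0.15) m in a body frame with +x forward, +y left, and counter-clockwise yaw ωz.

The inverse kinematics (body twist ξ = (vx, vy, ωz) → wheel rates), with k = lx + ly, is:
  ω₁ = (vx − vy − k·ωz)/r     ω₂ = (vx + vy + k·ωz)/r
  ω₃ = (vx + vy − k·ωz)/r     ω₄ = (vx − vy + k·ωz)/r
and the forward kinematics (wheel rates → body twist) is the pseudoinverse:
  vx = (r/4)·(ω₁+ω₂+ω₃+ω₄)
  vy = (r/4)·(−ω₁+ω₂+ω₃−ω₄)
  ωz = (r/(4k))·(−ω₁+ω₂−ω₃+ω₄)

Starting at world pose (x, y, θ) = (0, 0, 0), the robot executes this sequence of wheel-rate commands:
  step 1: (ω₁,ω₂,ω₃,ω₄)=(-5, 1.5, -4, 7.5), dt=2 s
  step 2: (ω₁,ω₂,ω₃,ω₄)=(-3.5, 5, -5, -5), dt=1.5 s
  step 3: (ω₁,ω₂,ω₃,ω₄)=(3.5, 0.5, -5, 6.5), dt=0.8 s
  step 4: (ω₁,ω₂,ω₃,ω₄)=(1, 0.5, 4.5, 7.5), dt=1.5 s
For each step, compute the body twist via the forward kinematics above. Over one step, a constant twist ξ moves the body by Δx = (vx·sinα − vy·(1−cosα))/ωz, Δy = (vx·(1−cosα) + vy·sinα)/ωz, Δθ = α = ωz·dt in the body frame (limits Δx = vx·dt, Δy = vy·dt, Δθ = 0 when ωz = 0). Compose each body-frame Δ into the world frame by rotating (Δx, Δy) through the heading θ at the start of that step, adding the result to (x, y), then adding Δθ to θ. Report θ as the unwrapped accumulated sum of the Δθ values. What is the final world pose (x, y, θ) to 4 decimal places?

step 1: ξ=(vx,vy,ωz)=(0.0000, -0.0625, 0.7500), dt=2.0 → body Δ=(0.0774, -0.0831, 1.5000) → world pose (0.0774, -0.0831, 1.5000)
step 2: ξ=(vx,vy,ωz)=(-0.1063, 0.1063, 0.3542), dt=1.5 → body Δ=(-0.1933, 0.1106, 0.5313) → world pose (-0.0466, -0.2681, 2.0313)
step 3: ξ=(vx,vy,ωz)=(0.0688, -0.1812, 0.3542), dt=0.8 → body Δ=(0.0747, -0.1353, 0.2833) → world pose (0.0415, -0.1411, 2.3146)
step 4: ξ=(vx,vy,ωz)=(0.1688, -0.0437, 0.1042), dt=1.5 → body Δ=(0.2572, -0.0456, 0.1563) → world pose (-0.0991, 0.0791, 2.4708)

(-0.0991, 0.0791, 2.4708)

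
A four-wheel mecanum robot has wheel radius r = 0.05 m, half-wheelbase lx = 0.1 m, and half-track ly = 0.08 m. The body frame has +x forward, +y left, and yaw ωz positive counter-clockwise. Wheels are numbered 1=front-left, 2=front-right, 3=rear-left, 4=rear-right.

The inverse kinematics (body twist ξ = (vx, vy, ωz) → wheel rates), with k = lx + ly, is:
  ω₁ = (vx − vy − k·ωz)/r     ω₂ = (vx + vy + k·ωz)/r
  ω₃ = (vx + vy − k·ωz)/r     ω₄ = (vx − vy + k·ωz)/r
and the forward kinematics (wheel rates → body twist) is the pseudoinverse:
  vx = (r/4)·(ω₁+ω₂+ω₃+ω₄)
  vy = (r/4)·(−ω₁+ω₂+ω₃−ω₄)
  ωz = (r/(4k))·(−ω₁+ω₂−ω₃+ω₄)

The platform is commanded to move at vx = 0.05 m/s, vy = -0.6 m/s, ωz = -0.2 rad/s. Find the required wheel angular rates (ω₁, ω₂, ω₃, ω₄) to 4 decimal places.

k = lx + ly = 0.1 + 0.08 = 0.1800;  k·ωz = 0.1800·-0.2 = -0.0360
ω₁ (FL) = (vx − vy − k·ωz)/r = 0.6860/0.05 = 13.7200
ω₂ (FR) = (vx + vy + k·ωz)/r = -0.5860/0.05 = -11.7200
ω₃ (RL) = (vx + vy − k·ωz)/r = -0.5140/0.05 = -10.2800
ω₄ (RR) = (vx − vy + k·ωz)/r = 0.6140/0.05 = 12.2800

(13.7200, -11.7200, -10.2800, 12.2800)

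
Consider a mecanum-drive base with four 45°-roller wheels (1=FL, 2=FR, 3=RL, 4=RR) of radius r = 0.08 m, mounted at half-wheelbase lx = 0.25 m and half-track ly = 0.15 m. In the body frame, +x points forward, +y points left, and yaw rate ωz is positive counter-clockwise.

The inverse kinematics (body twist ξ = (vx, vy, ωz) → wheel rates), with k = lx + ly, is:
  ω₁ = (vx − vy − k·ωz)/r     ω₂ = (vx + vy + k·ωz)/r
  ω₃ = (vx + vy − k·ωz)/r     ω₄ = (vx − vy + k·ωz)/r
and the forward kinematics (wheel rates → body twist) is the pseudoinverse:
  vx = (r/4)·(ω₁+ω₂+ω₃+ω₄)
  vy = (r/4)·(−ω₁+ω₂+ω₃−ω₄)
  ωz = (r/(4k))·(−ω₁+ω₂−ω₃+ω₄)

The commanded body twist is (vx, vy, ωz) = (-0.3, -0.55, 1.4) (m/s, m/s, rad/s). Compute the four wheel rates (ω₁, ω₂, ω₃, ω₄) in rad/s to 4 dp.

k = lx + ly = 0.25 + 0.15 = 0.4000;  k·ωz = 0.4000·1.4 = 0.5600
ω₁ (FL) = (vx − vy − k·ωz)/r = -0.3100/0.08 = -3.8750
ω₂ (FR) = (vx + vy + k·ωz)/r = -0.2900/0.08 = -3.6250
ω₃ (RL) = (vx + vy − k·ωz)/r = -1.4100/0.08 = -17.6250
ω₄ (RR) = (vx − vy + k·ωz)/r = 0.8100/0.08 = 10.1250

(-3.8750, -3.6250, -17.6250, 10.1250)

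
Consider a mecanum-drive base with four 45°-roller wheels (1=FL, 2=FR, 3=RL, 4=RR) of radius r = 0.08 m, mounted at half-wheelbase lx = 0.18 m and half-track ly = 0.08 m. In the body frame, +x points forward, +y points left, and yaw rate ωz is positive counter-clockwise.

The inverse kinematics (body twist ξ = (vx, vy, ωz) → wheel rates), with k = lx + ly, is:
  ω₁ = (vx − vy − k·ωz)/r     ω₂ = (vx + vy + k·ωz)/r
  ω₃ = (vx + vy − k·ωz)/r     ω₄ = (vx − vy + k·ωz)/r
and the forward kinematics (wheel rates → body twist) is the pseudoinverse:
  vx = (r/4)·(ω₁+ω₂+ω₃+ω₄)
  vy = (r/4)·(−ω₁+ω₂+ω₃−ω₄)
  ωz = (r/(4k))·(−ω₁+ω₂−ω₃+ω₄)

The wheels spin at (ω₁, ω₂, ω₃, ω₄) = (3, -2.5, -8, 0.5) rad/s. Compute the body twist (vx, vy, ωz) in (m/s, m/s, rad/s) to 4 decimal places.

(-0.1400, -0.2800, 0.2308)

k = lx + ly = 0.18 + 0.08 = 0.2600
ω₁+ω₂+ω₃+ω₄ = -7.0000  →  vx = (0.08/4)·-7.0000 = -0.1400
−ω₁+ω₂+ω₃−ω₄ = -14.0000  →  vy = (0.08/4)·-14.0000 = -0.2800
−ω₁+ω₂−ω₃+ω₄ = 3.0000  →  ωz = (0.08/1.0400)·3.0000 = 0.2308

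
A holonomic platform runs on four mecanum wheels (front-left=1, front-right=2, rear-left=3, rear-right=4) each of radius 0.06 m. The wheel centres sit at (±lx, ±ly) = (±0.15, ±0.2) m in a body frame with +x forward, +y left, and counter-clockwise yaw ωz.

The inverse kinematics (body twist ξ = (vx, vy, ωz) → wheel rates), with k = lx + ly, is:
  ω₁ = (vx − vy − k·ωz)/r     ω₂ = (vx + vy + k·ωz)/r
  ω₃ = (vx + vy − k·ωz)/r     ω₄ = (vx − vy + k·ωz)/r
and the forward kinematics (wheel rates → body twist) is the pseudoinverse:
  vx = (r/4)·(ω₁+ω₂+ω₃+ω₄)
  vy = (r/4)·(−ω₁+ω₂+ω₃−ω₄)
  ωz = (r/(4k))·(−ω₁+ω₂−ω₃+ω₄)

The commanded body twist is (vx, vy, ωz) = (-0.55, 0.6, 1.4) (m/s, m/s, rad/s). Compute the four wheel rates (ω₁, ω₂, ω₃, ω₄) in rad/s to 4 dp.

(-27.3333, 9.0000, -7.3333, -11.0000)

k = lx + ly = 0.15 + 0.2 = 0.3500;  k·ωz = 0.3500·1.4 = 0.4900
ω₁ (FL) = (vx − vy − k·ωz)/r = -1.6400/0.06 = -27.3333
ω₂ (FR) = (vx + vy + k·ωz)/r = 0.5400/0.06 = 9.0000
ω₃ (RL) = (vx + vy − k·ωz)/r = -0.4400/0.06 = -7.3333
ω₄ (RR) = (vx − vy + k·ωz)/r = -0.6600/0.06 = -11.0000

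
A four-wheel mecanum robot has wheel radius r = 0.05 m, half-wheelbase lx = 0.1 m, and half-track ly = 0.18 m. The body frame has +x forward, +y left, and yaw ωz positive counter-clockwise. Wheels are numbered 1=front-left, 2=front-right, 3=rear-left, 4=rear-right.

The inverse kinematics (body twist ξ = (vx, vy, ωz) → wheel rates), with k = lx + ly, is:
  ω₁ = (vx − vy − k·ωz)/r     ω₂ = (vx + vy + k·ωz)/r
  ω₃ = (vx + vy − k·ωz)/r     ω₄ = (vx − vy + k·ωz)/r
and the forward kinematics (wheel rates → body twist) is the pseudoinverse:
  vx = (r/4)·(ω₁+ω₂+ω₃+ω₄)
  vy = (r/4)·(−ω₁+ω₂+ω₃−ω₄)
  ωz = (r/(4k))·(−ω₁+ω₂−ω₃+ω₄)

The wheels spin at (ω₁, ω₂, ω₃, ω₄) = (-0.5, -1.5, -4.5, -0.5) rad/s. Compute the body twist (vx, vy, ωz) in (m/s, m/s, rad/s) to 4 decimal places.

k = lx + ly = 0.1 + 0.18 = 0.2800
ω₁+ω₂+ω₃+ω₄ = -7.0000  →  vx = (0.05/4)·-7.0000 = -0.0875
−ω₁+ω₂+ω₃−ω₄ = -5.0000  →  vy = (0.05/4)·-5.0000 = -0.0625
−ω₁+ω₂−ω₃+ω₄ = 3.0000  →  ωz = (0.05/1.1200)·3.0000 = 0.1339

(-0.0875, -0.0625, 0.1339)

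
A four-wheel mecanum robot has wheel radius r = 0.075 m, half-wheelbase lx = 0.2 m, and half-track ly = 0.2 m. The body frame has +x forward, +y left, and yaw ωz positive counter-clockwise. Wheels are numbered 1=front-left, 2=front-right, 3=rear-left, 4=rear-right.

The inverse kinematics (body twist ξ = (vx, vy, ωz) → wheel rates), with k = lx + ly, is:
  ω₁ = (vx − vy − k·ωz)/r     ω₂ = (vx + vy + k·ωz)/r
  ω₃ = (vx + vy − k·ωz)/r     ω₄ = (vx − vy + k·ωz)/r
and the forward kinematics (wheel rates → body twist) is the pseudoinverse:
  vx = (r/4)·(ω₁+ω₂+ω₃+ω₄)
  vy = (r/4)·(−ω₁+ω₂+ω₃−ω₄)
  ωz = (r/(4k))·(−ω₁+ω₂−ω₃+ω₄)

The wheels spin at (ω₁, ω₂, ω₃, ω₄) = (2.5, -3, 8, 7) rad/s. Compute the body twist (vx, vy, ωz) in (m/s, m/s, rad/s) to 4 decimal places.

k = lx + ly = 0.2 + 0.2 = 0.4000
ω₁+ω₂+ω₃+ω₄ = 14.5000  →  vx = (0.075/4)·14.5000 = 0.2719
−ω₁+ω₂+ω₃−ω₄ = -4.5000  →  vy = (0.075/4)·-4.5000 = -0.0844
−ω₁+ω₂−ω₃+ω₄ = -6.5000  →  ωz = (0.075/1.6000)·-6.5000 = -0.3047

(0.2719, -0.0844, -0.3047)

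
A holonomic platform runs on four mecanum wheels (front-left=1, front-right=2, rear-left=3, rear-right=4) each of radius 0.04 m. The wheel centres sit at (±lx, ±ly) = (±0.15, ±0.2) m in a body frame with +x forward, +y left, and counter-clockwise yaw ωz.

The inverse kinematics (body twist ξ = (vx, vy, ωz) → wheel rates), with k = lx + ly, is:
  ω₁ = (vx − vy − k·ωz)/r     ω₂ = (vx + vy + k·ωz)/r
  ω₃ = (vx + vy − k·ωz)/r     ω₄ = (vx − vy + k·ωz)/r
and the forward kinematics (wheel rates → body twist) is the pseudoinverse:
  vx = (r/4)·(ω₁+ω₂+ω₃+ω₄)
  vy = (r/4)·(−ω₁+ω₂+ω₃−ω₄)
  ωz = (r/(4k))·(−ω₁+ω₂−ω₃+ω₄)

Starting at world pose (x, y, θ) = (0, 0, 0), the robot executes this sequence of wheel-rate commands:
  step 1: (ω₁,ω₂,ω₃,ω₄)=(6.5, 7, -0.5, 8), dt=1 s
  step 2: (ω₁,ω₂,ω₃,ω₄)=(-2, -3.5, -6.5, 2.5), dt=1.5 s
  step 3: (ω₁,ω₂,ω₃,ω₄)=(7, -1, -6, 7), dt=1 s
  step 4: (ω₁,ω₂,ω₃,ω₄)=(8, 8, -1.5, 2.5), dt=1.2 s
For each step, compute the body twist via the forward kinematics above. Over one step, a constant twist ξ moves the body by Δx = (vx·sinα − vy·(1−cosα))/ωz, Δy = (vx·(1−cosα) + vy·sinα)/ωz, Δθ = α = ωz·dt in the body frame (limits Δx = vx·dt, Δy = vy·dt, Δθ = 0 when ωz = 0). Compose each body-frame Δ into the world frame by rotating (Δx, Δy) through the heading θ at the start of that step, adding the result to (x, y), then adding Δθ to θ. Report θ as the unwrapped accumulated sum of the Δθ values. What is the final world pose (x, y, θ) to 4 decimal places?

step 1: ξ=(vx,vy,ωz)=(0.2100, -0.0800, 0.2571), dt=1.0 → body Δ=(0.2179, -0.0523, 0.2571) → world pose (0.2179, -0.0523, 0.2571)
step 2: ξ=(vx,vy,ωz)=(-0.0950, -0.1050, 0.2143), dt=1.5 → body Δ=(-0.1150, -0.1775, 0.3214) → world pose (0.1519, -0.2532, 0.5786)
step 3: ξ=(vx,vy,ωz)=(0.0700, -0.2100, 0.1429), dt=1.0 → body Δ=(0.0847, -0.2043, 0.1429) → world pose (0.3345, -0.3779, 0.7214)
step 4: ξ=(vx,vy,ωz)=(0.1700, -0.0400, 0.1143), dt=1.2 → body Δ=(0.2066, -0.0339, 0.1371) → world pose (0.5121, -0.2668, 0.8586)

(0.5121, -0.2668, 0.8586)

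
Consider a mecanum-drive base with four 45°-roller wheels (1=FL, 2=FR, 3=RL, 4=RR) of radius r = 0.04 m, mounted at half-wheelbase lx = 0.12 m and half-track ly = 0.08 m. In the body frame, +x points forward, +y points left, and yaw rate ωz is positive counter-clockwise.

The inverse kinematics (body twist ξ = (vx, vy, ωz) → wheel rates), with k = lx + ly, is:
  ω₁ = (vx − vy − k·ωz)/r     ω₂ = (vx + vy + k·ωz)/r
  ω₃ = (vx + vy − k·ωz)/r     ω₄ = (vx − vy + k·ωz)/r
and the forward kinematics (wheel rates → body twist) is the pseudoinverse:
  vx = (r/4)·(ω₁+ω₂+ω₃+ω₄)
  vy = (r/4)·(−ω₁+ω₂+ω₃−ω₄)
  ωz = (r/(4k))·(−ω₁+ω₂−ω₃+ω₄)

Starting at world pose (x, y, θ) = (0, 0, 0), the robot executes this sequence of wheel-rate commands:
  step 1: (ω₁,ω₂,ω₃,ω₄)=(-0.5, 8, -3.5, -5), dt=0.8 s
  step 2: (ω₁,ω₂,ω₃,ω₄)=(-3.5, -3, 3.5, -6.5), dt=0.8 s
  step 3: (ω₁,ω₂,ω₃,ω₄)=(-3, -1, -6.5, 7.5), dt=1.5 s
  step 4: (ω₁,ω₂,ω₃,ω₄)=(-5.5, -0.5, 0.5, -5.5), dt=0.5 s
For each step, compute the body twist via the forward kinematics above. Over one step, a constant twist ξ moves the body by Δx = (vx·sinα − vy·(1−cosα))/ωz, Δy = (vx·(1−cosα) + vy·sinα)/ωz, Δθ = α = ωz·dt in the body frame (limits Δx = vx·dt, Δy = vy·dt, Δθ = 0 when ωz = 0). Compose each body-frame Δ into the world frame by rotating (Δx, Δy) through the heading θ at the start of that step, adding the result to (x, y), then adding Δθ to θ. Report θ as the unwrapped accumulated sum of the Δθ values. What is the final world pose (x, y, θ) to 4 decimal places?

step 1: ξ=(vx,vy,ωz)=(-0.0100, 0.1000, 0.3500), dt=0.8 → body Δ=(-0.0190, 0.0778, 0.2800) → world pose (-0.0190, 0.0778, 0.2800)
step 2: ξ=(vx,vy,ωz)=(-0.0950, 0.1050, -0.4750), dt=0.8 → body Δ=(-0.0584, 0.0963, -0.3800) → world pose (-0.1018, 0.1542, -0.1000)
step 3: ξ=(vx,vy,ωz)=(-0.0300, -0.1200, 0.8000), dt=1.5 → body Δ=(0.0607, -0.1637, 1.2000) → world pose (-0.0577, -0.0147, 1.1000)
step 4: ξ=(vx,vy,ωz)=(-0.1100, 0.1100, -0.0500), dt=0.5 → body Δ=(-0.0543, 0.0557, -0.0250) → world pose (-0.1320, -0.0379, 1.0750)

(-0.1320, -0.0379, 1.0750)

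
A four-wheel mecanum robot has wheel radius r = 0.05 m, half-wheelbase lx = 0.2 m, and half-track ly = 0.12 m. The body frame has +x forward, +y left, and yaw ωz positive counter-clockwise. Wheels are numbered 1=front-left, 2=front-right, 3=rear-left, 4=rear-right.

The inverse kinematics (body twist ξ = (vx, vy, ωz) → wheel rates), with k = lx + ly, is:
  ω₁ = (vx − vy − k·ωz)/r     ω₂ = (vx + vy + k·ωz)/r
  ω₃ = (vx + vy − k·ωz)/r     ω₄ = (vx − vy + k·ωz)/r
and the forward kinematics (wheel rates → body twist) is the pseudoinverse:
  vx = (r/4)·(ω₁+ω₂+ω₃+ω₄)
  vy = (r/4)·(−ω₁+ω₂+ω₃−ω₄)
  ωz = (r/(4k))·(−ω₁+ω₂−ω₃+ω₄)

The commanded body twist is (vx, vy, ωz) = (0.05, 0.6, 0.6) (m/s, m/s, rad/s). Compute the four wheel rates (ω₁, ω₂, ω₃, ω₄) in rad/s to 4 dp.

k = lx + ly = 0.2 + 0.12 = 0.3200;  k·ωz = 0.3200·0.6 = 0.1920
ω₁ (FL) = (vx − vy − k·ωz)/r = -0.7420/0.05 = -14.8400
ω₂ (FR) = (vx + vy + k·ωz)/r = 0.8420/0.05 = 16.8400
ω₃ (RL) = (vx + vy − k·ωz)/r = 0.4580/0.05 = 9.1600
ω₄ (RR) = (vx − vy + k·ωz)/r = -0.3580/0.05 = -7.1600

(-14.8400, 16.8400, 9.1600, -7.1600)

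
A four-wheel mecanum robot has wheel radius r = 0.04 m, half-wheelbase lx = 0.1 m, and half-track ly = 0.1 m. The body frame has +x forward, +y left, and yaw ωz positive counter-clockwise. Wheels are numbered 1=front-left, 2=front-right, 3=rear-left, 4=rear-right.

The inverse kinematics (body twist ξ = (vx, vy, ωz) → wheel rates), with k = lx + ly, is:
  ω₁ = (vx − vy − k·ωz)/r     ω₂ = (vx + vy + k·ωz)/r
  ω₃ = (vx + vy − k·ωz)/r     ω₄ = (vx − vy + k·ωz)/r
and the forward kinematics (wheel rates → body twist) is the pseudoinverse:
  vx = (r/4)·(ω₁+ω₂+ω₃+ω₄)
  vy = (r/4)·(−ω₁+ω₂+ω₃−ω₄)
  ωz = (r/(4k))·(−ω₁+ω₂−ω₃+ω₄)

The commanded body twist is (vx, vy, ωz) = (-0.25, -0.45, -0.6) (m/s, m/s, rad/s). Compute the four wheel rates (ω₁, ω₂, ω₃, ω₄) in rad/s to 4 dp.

(8.0000, -20.5000, -14.5000, 2.0000)

k = lx + ly = 0.1 + 0.1 = 0.2000;  k·ωz = 0.2000·-0.6 = -0.1200
ω₁ (FL) = (vx − vy − k·ωz)/r = 0.3200/0.04 = 8.0000
ω₂ (FR) = (vx + vy + k·ωz)/r = -0.8200/0.04 = -20.5000
ω₃ (RL) = (vx + vy − k·ωz)/r = -0.5800/0.04 = -14.5000
ω₄ (RR) = (vx − vy + k·ωz)/r = 0.0800/0.04 = 2.0000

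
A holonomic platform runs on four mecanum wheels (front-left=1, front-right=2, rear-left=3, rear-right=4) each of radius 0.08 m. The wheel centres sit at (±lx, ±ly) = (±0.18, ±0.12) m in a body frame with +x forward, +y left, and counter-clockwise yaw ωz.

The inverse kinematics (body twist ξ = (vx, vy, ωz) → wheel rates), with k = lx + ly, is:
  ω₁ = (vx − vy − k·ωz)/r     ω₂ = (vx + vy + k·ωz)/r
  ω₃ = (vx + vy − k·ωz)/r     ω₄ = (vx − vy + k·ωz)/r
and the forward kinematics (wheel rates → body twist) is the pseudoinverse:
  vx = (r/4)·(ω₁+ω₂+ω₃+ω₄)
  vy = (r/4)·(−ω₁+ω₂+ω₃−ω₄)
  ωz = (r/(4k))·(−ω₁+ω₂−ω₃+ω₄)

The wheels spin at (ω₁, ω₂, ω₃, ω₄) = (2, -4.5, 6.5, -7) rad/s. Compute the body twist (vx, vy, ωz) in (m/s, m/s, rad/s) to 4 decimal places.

k = lx + ly = 0.18 + 0.12 = 0.3000
ω₁+ω₂+ω₃+ω₄ = -3.0000  →  vx = (0.08/4)·-3.0000 = -0.0600
−ω₁+ω₂+ω₃−ω₄ = 7.0000  →  vy = (0.08/4)·7.0000 = 0.1400
−ω₁+ω₂−ω₃+ω₄ = -20.0000  →  ωz = (0.08/1.2000)·-20.0000 = -1.3333

(-0.0600, 0.1400, -1.3333)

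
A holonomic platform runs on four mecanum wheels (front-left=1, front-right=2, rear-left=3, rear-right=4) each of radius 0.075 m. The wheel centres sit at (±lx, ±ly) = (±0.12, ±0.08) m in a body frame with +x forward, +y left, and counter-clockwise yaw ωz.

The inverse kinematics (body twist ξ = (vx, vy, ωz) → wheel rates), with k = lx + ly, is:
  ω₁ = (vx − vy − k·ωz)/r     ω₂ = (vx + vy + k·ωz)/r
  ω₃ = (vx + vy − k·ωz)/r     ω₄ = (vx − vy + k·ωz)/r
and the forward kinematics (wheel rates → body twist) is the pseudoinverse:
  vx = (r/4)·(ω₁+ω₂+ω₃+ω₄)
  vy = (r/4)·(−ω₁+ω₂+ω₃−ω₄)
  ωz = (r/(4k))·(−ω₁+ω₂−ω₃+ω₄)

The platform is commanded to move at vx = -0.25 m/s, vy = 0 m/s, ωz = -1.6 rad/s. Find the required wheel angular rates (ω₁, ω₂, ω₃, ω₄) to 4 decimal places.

(0.9333, -7.6000, 0.9333, -7.6000)

k = lx + ly = 0.12 + 0.08 = 0.2000;  k·ωz = 0.2000·-1.6 = -0.3200
ω₁ (FL) = (vx − vy − k·ωz)/r = 0.0700/0.075 = 0.9333
ω₂ (FR) = (vx + vy + k·ωz)/r = -0.5700/0.075 = -7.6000
ω₃ (RL) = (vx + vy − k·ωz)/r = 0.0700/0.075 = 0.9333
ω₄ (RR) = (vx − vy + k·ωz)/r = -0.5700/0.075 = -7.6000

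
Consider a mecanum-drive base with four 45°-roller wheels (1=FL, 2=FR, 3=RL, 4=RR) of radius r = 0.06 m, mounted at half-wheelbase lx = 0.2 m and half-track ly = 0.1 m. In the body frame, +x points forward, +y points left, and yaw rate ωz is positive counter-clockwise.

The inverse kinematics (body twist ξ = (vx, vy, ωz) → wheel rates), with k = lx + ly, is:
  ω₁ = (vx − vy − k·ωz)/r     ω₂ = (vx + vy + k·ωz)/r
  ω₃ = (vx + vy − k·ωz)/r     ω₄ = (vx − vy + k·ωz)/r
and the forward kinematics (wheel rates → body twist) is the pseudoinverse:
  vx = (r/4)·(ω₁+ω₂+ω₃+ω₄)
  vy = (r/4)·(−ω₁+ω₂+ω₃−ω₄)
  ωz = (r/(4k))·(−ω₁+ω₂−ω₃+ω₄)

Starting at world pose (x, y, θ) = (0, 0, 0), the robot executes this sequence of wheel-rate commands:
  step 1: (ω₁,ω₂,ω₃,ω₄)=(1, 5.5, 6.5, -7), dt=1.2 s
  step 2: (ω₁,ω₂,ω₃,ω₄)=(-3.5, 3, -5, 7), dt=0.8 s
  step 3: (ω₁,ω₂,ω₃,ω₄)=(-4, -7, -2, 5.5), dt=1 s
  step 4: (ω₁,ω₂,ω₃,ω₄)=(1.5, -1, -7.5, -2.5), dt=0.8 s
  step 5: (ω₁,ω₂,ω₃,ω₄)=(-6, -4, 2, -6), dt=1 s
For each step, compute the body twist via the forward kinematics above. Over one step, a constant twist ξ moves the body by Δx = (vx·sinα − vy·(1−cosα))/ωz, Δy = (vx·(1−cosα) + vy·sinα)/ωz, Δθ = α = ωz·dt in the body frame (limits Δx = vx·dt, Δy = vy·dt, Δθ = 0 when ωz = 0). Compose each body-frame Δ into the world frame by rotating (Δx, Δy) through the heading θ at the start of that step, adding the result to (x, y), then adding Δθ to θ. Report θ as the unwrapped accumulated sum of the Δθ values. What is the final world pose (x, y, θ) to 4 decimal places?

step 1: ξ=(vx,vy,ωz)=(0.0900, 0.2700, -0.4500), dt=1.2 → body Δ=(0.1882, 0.2800, -0.5400) → world pose (0.1882, 0.2800, -0.5400)
step 2: ξ=(vx,vy,ωz)=(0.0225, -0.0825, 0.9250), dt=0.8 → body Δ=(0.0397, -0.0538, 0.7400) → world pose (0.1946, 0.2135, 0.2000)
step 3: ξ=(vx,vy,ωz)=(-0.1125, -0.1575, 0.2250), dt=1.0 → body Δ=(-0.0939, -0.1688, 0.2250) → world pose (0.1361, 0.0294, 0.4250)
step 4: ξ=(vx,vy,ωz)=(-0.1425, -0.1125, 0.1250), dt=0.8 → body Δ=(-0.1093, -0.0955, 0.1000) → world pose (0.0759, -0.1027, 0.5250)
step 5: ξ=(vx,vy,ωz)=(-0.2100, 0.1500, -0.3000), dt=1.0 → body Δ=(-0.1845, 0.1790, -0.3000) → world pose (-0.1735, -0.0403, 0.2250)

(-0.1735, -0.0403, 0.2250)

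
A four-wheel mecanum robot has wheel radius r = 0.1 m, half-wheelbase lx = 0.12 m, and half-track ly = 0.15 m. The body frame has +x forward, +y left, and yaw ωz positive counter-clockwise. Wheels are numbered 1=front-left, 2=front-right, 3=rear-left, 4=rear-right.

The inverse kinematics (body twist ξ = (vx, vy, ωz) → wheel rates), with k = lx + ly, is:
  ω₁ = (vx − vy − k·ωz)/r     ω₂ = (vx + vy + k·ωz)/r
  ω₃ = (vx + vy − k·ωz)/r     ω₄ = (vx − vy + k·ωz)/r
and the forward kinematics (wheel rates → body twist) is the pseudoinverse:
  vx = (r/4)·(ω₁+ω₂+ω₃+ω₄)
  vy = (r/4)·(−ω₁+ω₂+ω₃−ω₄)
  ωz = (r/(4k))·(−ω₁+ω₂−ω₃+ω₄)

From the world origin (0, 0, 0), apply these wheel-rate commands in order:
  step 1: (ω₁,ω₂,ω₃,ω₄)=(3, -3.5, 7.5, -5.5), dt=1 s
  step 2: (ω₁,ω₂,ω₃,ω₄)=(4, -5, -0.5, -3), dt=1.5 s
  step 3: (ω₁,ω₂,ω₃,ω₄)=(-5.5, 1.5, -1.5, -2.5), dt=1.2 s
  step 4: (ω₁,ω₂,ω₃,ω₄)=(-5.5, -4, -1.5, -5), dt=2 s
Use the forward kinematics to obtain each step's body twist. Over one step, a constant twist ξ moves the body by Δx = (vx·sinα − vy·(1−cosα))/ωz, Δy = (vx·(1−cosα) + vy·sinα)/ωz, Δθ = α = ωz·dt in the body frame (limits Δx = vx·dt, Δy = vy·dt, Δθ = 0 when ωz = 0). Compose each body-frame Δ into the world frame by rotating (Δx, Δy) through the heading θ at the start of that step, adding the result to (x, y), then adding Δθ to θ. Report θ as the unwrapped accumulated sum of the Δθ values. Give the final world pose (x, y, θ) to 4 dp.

(1.2317, 0.0405, -3.1065)

step 1: ξ=(vx,vy,ωz)=(0.0375, 0.1625, -1.8056), dt=1.0 → body Δ=(0.1311, 0.0619, -1.8056) → world pose (0.1311, 0.0619, -1.8056)
step 2: ξ=(vx,vy,ωz)=(-0.1125, -0.1625, -1.0648), dt=1.5 → body Δ=(-0.2623, -0.0441, -1.5972) → world pose (0.1492, 0.3273, -3.4028)
step 3: ξ=(vx,vy,ωz)=(-0.2000, 0.2000, 0.5556), dt=1.2 → body Δ=(-0.2997, 0.1455, 0.6667) → world pose (0.4012, 0.1093, -2.7361)
step 4: ξ=(vx,vy,ωz)=(-0.4000, 0.1250, -0.1852), dt=2.0 → body Δ=(-0.7361, 0.3908, -0.3704) → world pose (1.2317, 0.0405, -3.1065)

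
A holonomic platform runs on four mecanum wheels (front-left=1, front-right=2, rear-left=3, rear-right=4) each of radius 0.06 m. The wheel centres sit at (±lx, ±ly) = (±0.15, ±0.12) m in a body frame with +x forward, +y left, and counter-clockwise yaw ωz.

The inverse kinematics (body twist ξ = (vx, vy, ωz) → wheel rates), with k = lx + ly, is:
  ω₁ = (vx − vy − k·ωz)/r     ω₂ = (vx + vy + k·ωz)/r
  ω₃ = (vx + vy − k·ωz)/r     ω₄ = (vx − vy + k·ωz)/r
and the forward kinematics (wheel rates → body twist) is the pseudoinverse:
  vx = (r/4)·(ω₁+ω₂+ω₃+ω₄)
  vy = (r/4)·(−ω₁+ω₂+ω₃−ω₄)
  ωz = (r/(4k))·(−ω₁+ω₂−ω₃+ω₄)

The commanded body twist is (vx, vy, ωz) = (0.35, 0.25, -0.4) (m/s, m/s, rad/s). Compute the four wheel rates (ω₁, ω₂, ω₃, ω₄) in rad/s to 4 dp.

k = lx + ly = 0.15 + 0.12 = 0.2700;  k·ωz = 0.2700·-0.4 = -0.1080
ω₁ (FL) = (vx − vy − k·ωz)/r = 0.2080/0.06 = 3.4667
ω₂ (FR) = (vx + vy + k·ωz)/r = 0.4920/0.06 = 8.2000
ω₃ (RL) = (vx + vy − k·ωz)/r = 0.7080/0.06 = 11.8000
ω₄ (RR) = (vx − vy + k·ωz)/r = -0.0080/0.06 = -0.1333

(3.4667, 8.2000, 11.8000, -0.1333)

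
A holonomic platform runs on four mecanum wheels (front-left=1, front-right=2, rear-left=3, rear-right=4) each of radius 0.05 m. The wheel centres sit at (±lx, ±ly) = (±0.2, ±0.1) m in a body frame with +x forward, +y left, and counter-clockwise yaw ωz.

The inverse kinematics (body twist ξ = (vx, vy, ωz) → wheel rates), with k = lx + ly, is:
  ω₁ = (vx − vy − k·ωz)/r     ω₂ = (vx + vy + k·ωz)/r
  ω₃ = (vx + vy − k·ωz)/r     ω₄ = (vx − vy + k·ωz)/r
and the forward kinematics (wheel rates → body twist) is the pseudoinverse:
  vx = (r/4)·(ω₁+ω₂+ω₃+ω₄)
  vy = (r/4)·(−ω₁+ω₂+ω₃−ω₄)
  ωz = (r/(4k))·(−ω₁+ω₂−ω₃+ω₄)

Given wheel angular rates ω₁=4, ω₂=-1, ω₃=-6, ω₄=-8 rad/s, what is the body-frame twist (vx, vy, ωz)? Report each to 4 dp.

k = lx + ly = 0.2 + 0.1 = 0.3000
ω₁+ω₂+ω₃+ω₄ = -11.0000  →  vx = (0.05/4)·-11.0000 = -0.1375
−ω₁+ω₂+ω₃−ω₄ = -3.0000  →  vy = (0.05/4)·-3.0000 = -0.0375
−ω₁+ω₂−ω₃+ω₄ = -7.0000  →  ωz = (0.05/1.2000)·-7.0000 = -0.2917

(-0.1375, -0.0375, -0.2917)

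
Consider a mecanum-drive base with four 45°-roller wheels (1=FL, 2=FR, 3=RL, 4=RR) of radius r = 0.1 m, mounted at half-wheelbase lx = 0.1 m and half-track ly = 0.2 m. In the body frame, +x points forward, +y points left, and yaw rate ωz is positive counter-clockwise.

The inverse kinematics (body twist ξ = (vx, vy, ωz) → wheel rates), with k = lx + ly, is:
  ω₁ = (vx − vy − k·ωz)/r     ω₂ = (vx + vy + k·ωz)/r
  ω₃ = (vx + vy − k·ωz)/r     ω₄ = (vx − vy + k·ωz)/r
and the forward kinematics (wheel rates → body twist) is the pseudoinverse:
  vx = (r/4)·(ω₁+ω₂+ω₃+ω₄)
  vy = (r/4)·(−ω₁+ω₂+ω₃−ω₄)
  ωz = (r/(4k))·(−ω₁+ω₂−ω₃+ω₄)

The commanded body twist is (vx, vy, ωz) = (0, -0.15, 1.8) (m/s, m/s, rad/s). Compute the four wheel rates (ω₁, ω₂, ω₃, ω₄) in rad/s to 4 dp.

k = lx + ly = 0.1 + 0.2 = 0.3000;  k·ωz = 0.3000·1.8 = 0.5400
ω₁ (FL) = (vx − vy − k·ωz)/r = -0.3900/0.1 = -3.9000
ω₂ (FR) = (vx + vy + k·ωz)/r = 0.3900/0.1 = 3.9000
ω₃ (RL) = (vx + vy − k·ωz)/r = -0.6900/0.1 = -6.9000
ω₄ (RR) = (vx − vy + k·ωz)/r = 0.6900/0.1 = 6.9000

(-3.9000, 3.9000, -6.9000, 6.9000)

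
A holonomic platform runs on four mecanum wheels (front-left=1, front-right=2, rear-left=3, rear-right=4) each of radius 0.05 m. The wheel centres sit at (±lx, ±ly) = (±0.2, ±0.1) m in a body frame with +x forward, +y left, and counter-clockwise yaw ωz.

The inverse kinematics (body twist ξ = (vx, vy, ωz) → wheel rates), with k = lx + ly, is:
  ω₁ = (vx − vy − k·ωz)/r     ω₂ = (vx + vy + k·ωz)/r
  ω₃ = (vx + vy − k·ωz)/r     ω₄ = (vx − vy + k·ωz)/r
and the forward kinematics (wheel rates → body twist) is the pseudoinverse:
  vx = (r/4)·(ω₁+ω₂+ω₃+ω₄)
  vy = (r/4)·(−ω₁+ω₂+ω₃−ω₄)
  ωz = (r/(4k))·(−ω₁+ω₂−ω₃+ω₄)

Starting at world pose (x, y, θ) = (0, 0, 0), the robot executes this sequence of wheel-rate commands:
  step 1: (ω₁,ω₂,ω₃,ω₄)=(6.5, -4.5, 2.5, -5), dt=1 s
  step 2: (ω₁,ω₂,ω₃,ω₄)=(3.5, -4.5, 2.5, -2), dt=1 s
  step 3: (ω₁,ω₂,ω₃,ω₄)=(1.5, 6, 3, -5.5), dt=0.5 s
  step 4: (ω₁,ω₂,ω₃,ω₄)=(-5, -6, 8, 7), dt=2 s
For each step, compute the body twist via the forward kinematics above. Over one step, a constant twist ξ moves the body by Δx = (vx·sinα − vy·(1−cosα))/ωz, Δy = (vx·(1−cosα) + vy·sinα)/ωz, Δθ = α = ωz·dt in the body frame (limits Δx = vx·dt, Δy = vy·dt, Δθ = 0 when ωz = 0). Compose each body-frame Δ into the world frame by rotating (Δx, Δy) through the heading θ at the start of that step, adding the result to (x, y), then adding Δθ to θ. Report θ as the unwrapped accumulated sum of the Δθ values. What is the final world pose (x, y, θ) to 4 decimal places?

step 1: ξ=(vx,vy,ωz)=(-0.0062, -0.0438, -0.7708), dt=1.0 → body Δ=(-0.0217, -0.0373, -0.7708) → world pose (-0.0217, -0.0373, -0.7708)
step 2: ξ=(vx,vy,ωz)=(-0.0062, -0.0438, -0.5208), dt=1.0 → body Δ=(-0.0171, -0.0402, -0.5208) → world pose (-0.0620, -0.0542, -1.2917)
step 3: ξ=(vx,vy,ωz)=(0.0625, 0.1625, -0.1667), dt=0.5 → body Δ=(0.0346, 0.0799, -0.0833) → world pose (0.0243, -0.0654, -1.3750)
step 4: ξ=(vx,vy,ωz)=(0.0500, 0.0000, -0.0833), dt=2.0 → body Δ=(0.0995, -0.0083, -0.1667) → world pose (0.0355, -0.1647, -1.5417)

(0.0355, -0.1647, -1.5417)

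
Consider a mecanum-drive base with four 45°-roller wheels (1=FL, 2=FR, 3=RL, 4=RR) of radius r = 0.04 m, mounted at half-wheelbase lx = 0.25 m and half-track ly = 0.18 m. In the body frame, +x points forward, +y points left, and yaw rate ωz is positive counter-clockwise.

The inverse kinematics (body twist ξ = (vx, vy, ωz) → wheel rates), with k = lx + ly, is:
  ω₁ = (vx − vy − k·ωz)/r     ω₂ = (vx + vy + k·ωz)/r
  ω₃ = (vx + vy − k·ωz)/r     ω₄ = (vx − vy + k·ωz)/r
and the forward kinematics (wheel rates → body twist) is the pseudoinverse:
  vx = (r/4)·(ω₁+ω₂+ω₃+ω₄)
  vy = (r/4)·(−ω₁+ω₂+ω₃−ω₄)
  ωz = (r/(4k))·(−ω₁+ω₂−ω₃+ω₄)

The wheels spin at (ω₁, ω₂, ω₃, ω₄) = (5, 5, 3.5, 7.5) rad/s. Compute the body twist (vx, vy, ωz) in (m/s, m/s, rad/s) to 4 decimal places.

k = lx + ly = 0.25 + 0.18 = 0.4300
ω₁+ω₂+ω₃+ω₄ = 21.0000  →  vx = (0.04/4)·21.0000 = 0.2100
−ω₁+ω₂+ω₃−ω₄ = -4.0000  →  vy = (0.04/4)·-4.0000 = -0.0400
−ω₁+ω₂−ω₃+ω₄ = 4.0000  →  ωz = (0.04/1.7200)·4.0000 = 0.0930

(0.2100, -0.0400, 0.0930)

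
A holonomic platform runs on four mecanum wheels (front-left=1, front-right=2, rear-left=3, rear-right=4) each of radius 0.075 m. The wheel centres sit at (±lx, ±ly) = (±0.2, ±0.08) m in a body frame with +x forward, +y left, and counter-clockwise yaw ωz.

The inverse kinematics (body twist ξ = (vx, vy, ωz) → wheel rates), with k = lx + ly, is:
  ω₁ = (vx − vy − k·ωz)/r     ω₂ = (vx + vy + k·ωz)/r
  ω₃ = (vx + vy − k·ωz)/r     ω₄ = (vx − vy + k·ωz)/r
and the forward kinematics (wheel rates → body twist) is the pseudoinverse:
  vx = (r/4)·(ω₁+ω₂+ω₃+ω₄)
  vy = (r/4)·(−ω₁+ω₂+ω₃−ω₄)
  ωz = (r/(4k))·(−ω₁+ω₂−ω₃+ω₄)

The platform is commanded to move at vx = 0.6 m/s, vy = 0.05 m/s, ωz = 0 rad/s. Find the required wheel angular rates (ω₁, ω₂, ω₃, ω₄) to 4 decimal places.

k = lx + ly = 0.2 + 0.08 = 0.2800;  k·ωz = 0.2800·0 = 0.0000
ω₁ (FL) = (vx − vy − k·ωz)/r = 0.5500/0.075 = 7.3333
ω₂ (FR) = (vx + vy + k·ωz)/r = 0.6500/0.075 = 8.6667
ω₃ (RL) = (vx + vy − k·ωz)/r = 0.6500/0.075 = 8.6667
ω₄ (RR) = (vx − vy + k·ωz)/r = 0.5500/0.075 = 7.3333

(7.3333, 8.6667, 8.6667, 7.3333)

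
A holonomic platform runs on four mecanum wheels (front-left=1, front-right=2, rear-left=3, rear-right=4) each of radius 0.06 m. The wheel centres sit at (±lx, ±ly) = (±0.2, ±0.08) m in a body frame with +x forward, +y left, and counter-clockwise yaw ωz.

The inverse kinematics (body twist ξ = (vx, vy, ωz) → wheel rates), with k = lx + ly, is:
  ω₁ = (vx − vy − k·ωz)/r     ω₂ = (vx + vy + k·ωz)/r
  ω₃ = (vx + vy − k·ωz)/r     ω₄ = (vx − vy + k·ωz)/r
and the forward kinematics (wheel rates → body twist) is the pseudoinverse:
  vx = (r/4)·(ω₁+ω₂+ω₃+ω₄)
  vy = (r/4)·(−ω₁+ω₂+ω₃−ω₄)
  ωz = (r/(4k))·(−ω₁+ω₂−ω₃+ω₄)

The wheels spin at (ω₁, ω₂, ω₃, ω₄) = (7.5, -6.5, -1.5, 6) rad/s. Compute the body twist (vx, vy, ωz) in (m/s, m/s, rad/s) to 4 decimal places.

(0.0825, -0.3225, -0.3482)

k = lx + ly = 0.2 + 0.08 = 0.2800
ω₁+ω₂+ω₃+ω₄ = 5.5000  →  vx = (0.06/4)·5.5000 = 0.0825
−ω₁+ω₂+ω₃−ω₄ = -21.5000  →  vy = (0.06/4)·-21.5000 = -0.3225
−ω₁+ω₂−ω₃+ω₄ = -6.5000  →  ωz = (0.06/1.1200)·-6.5000 = -0.3482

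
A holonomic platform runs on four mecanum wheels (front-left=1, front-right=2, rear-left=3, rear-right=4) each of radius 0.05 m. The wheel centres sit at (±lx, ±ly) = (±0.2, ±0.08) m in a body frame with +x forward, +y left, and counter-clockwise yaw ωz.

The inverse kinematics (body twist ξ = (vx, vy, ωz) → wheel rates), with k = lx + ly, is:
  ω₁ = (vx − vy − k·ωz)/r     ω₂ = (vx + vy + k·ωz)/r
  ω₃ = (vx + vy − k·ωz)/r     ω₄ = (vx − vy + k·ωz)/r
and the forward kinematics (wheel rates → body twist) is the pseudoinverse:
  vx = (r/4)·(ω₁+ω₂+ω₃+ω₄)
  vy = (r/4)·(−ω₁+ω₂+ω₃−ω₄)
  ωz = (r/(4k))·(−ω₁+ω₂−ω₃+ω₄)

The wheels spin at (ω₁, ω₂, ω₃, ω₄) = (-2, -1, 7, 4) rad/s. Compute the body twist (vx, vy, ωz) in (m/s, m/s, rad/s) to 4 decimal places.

(0.1000, 0.0500, -0.0893)

k = lx + ly = 0.2 + 0.08 = 0.2800
ω₁+ω₂+ω₃+ω₄ = 8.0000  →  vx = (0.05/4)·8.0000 = 0.1000
−ω₁+ω₂+ω₃−ω₄ = 4.0000  →  vy = (0.05/4)·4.0000 = 0.0500
−ω₁+ω₂−ω₃+ω₄ = -2.0000  →  ωz = (0.05/1.1200)·-2.0000 = -0.0893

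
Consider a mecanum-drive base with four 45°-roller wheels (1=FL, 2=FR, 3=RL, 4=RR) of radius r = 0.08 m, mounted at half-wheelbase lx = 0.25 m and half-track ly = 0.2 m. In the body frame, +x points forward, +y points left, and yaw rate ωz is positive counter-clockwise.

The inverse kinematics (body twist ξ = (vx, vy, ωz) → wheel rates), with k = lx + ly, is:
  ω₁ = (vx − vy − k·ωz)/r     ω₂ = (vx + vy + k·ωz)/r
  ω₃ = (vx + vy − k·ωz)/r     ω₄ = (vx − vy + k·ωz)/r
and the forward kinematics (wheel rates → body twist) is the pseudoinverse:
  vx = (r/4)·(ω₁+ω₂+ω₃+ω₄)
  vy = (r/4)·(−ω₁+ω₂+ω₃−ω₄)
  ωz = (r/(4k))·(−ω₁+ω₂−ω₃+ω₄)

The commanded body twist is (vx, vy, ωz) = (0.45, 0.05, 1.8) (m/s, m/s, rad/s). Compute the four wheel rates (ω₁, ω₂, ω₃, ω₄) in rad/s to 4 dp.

k = lx + ly = 0.25 + 0.2 = 0.4500;  k·ωz = 0.4500·1.8 = 0.8100
ω₁ (FL) = (vx − vy − k·ωz)/r = -0.4100/0.08 = -5.1250
ω₂ (FR) = (vx + vy + k·ωz)/r = 1.3100/0.08 = 16.3750
ω₃ (RL) = (vx + vy − k·ωz)/r = -0.3100/0.08 = -3.8750
ω₄ (RR) = (vx − vy + k·ωz)/r = 1.2100/0.08 = 15.1250

(-5.1250, 16.3750, -3.8750, 15.1250)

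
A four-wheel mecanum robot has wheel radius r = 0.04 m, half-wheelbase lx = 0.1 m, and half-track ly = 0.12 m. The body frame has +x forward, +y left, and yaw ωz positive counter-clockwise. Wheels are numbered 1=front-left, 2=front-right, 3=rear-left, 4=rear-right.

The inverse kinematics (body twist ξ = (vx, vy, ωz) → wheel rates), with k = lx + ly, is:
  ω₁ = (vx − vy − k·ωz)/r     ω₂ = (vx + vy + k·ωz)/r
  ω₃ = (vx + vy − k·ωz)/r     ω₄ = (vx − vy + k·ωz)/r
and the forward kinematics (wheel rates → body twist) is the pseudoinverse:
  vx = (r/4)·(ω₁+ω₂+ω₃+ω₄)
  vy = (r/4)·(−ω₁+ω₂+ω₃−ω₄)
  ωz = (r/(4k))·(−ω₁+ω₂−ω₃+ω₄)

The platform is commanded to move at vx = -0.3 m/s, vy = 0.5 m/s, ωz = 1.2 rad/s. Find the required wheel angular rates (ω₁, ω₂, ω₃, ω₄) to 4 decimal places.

k = lx + ly = 0.1 + 0.12 = 0.2200;  k·ωz = 0.2200·1.2 = 0.2640
ω₁ (FL) = (vx − vy − k·ωz)/r = -1.0640/0.04 = -26.6000
ω₂ (FR) = (vx + vy + k·ωz)/r = 0.4640/0.04 = 11.6000
ω₃ (RL) = (vx + vy − k·ωz)/r = -0.0640/0.04 = -1.6000
ω₄ (RR) = (vx − vy + k·ωz)/r = -0.5360/0.04 = -13.4000

(-26.6000, 11.6000, -1.6000, -13.4000)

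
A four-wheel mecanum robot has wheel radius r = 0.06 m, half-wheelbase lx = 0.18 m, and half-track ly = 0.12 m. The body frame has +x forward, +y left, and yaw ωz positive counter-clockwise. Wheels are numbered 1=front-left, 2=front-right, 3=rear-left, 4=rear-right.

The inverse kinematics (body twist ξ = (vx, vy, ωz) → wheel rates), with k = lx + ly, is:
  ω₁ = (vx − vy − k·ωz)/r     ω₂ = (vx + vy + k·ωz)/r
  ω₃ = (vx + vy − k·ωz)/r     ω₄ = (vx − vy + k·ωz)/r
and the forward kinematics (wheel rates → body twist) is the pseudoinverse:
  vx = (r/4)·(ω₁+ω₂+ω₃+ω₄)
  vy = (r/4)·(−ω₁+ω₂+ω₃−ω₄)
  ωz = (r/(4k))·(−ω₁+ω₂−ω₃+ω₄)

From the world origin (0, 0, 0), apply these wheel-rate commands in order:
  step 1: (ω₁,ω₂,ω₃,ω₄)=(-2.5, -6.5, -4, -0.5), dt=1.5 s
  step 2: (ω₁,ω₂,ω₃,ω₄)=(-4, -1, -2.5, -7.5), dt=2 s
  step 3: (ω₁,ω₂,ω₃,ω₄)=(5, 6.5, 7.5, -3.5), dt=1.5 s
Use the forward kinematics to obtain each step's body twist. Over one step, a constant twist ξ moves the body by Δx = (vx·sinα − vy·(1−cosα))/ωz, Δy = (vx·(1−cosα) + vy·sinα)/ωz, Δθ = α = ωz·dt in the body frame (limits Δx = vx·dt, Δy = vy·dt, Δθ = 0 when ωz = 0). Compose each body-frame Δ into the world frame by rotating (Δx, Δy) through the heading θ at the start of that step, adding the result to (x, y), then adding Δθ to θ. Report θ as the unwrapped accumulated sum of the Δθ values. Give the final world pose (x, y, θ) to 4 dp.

step 1: ξ=(vx,vy,ωz)=(-0.2025, -0.1125, -0.0250), dt=1.5 → body Δ=(-0.3068, -0.1630, -0.0375) → world pose (-0.3068, -0.1630, -0.0375)
step 2: ξ=(vx,vy,ωz)=(-0.2250, 0.1200, -0.1000), dt=2.0 → body Δ=(-0.4231, 0.2833, -0.2000) → world pose (-0.7190, 0.1359, -0.2375)
step 3: ξ=(vx,vy,ωz)=(0.2325, 0.1875, -0.4750), dt=1.5 → body Δ=(0.4160, 0.1390, -0.7125) → world pose (-0.2820, 0.1731, -0.9500)

(-0.2820, 0.1731, -0.9500)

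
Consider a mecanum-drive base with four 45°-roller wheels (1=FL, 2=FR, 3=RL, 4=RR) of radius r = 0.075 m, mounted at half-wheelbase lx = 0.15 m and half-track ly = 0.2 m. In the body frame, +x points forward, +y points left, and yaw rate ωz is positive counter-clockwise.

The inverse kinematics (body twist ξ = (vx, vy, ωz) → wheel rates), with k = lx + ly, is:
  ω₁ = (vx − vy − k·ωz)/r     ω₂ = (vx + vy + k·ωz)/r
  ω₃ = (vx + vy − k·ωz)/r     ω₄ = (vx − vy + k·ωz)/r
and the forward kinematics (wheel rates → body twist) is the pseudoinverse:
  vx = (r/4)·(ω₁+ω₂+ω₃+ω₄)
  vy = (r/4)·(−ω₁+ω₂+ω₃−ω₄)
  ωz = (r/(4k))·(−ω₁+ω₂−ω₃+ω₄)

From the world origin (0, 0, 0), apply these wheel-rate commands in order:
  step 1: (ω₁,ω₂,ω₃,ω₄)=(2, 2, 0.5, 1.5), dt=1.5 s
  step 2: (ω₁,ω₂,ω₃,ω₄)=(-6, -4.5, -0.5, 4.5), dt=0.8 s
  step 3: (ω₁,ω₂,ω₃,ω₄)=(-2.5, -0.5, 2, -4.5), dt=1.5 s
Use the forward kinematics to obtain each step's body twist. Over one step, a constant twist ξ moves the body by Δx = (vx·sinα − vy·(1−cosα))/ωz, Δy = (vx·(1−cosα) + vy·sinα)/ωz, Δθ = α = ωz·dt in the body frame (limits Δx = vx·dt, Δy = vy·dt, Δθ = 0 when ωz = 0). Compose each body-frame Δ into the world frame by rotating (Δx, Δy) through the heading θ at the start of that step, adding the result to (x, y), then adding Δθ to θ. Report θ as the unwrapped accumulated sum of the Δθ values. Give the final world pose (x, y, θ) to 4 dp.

(-0.1073, 0.1132, -0.0027)

step 1: ξ=(vx,vy,ωz)=(0.1125, -0.0187, 0.0536), dt=1.5 → body Δ=(0.1697, -0.0213, 0.0804) → world pose (0.1697, -0.0213, 0.0804)
step 2: ξ=(vx,vy,ωz)=(-0.1219, -0.0656, 0.3482), dt=0.8 → body Δ=(-0.0890, -0.0653, 0.2786) → world pose (0.0862, -0.0936, 0.3589)
step 3: ξ=(vx,vy,ωz)=(-0.1031, 0.1594, -0.2411), dt=1.5 → body Δ=(-0.1086, 0.2616, -0.3616) → world pose (-0.1073, 0.1132, -0.0027)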